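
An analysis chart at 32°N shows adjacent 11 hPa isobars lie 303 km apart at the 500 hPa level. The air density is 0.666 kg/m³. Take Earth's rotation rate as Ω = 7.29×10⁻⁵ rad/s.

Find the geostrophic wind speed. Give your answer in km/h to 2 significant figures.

250 km/h

Coriolis parameter at 32°N:
f = 2Ω sin φ = 2 × 7.29×10⁻⁵ × sin 32° = 7.73×10⁻⁵ s⁻¹
Pressure gradient: |∂P/∂n| = 1100 Pa / 303000 m = 3.63×10⁻³ Pa/m
Geostrophic balance (pressure-gradient force = Coriolis force):
V_g = (1/(fρ)) |∂P/∂n| = 3.63×10⁻³ / (7.73×10⁻⁵ × 0.666) = 70.6 m/s
Converting: 70.6 m/s × 3.6 = 250 km/h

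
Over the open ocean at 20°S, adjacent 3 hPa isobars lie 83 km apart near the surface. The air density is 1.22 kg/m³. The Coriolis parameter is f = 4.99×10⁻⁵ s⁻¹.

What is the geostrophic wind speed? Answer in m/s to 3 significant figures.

Pressure gradient: |∂P/∂n| = 300 Pa / 83000 m = 3.61×10⁻³ Pa/m
Geostrophic balance (pressure-gradient force = Coriolis force):
V_g = (1/(fρ)) |∂P/∂n| = 3.61×10⁻³ / (4.99×10⁻⁵ × 1.22) = 59.4 m/s

59.4 m/s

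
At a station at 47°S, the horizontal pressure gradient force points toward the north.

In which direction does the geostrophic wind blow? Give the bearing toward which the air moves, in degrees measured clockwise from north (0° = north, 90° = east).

The pressure-gradient force points toward the north (bearing 000°).
Geostrophic balance: in the Southern Hemisphere the Coriolis force deflects motion to the left, so the geostrophic wind blows 90° to the left of the pressure-gradient force (low pressure on the right).
Rotating 000° by 90° counterclockwise gives 270° — the wind blows toward the west.

270°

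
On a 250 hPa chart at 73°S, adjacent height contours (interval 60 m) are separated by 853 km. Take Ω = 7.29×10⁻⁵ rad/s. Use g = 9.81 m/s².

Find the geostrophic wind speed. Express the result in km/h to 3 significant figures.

Coriolis parameter at 73°S:
f = 2Ω sin φ = 2 × 7.29×10⁻⁵ × sin 73° = 1.39×10⁻⁴ s⁻¹
Height gradient: |∂Z/∂n| = 60 m / 853000 m = 7.03×10⁻⁵
On a pressure surface, geostrophic balance gives V_g = (g/f)|∂Z/∂n|:
V_g = 9.81 × 7.03×10⁻⁵ / 1.39×10⁻⁴ = 4.95 m/s
Converting: 4.95 m/s × 3.6 = 17.8 km/h

17.8 km/h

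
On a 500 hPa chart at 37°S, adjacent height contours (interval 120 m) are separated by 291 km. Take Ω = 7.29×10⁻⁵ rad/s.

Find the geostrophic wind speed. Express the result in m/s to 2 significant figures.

Coriolis parameter at 37°S:
f = 2Ω sin φ = 2 × 7.29×10⁻⁵ × sin 37° = 8.77×10⁻⁵ s⁻¹
Height gradient: |∂Z/∂n| = 120 m / 291000 m = 4.12×10⁻⁴
On a pressure surface, geostrophic balance gives V_g = (g/f)|∂Z/∂n|:
V_g = 9.81 × 4.12×10⁻⁴ / 8.77×10⁻⁵ = 46.1 m/s

46 m/s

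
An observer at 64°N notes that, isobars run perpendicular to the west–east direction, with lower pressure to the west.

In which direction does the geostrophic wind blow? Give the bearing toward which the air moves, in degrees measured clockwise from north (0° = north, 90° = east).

000°

The pressure-gradient force points toward the west (bearing 270°).
Geostrophic balance: in the Northern Hemisphere the Coriolis force deflects motion to the right, so the geostrophic wind blows 90° to the right of the pressure-gradient force (low pressure on the left).
Rotating 270° by 90° clockwise gives 000° — the wind blows toward the north.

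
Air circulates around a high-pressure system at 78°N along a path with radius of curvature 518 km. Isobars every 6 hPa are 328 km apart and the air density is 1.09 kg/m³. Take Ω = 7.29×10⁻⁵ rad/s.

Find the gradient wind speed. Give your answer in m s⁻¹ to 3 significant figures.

Coriolis parameter at 78°N:
f = 2Ω sin φ = 2 × 7.29×10⁻⁵ × sin 78° = 1.43×10⁻⁴ s⁻¹
Pressure gradient: |∂P/∂n| = 600 Pa / 328000 m = 1.83×10⁻³ Pa/m
Geostrophic speed: V_g = |∂P/∂n|/(fρ) = 1.83×10⁻³/(1.43×10⁻⁴ × 1.09) = 11.8 m/s
Around a high, pressure-gradient force acts outward with centrifugal, so Coriolis balances both:
fV = (1/ρ)|∂P/∂n| + V²/R  →  V² − fR·V + fR·V_g = 0
With fR = 1.43×10⁻⁴ × 518×10³ m = 73.9 m/s:
V = [fR − √((fR)² − 4 fR V_g)]/2 = [73.9 − √(73.9² − 4×73.9×11.8)]/2 = 14.7 m/s
Supergeostrophic (V > V_g = 11.8 m/s), as expected around a high.

14.7 m s⁻¹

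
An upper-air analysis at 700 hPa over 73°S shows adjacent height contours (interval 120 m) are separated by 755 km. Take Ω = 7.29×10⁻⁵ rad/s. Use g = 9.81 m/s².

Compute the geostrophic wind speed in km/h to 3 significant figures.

Coriolis parameter at 73°S:
f = 2Ω sin φ = 2 × 7.29×10⁻⁵ × sin 73° = 1.39×10⁻⁴ s⁻¹
Height gradient: |∂Z/∂n| = 120 m / 755000 m = 1.59×10⁻⁴
On a pressure surface, geostrophic balance gives V_g = (g/f)|∂Z/∂n|:
V_g = 9.81 × 1.59×10⁻⁴ / 1.39×10⁻⁴ = 11.2 m/s
Converting: 11.2 m/s × 3.6 = 40.3 km/h

40.3 km/h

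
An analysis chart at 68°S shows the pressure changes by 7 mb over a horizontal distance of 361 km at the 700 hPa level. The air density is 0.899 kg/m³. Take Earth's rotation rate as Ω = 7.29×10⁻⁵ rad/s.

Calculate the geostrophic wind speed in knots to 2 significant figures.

31 knots

Coriolis parameter at 68°S:
f = 2Ω sin φ = 2 × 7.29×10⁻⁵ × sin 68° = 1.35×10⁻⁴ s⁻¹
Pressure gradient: |∂P/∂n| = 700 Pa / 361000 m = 1.94×10⁻³ Pa/m
Geostrophic balance (pressure-gradient force = Coriolis force):
V_g = (1/(fρ)) |∂P/∂n| = 1.94×10⁻³ / (1.35×10⁻⁴ × 0.899) = 16.0 m/s
Converting: 16.0 m/s × 1.944 = 31 knots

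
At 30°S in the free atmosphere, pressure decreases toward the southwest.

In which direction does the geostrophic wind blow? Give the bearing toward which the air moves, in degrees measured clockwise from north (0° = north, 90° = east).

135°

The pressure-gradient force points toward the southwest (bearing 225°).
Geostrophic balance: in the Southern Hemisphere the Coriolis force deflects motion to the left, so the geostrophic wind blows 90° to the left of the pressure-gradient force (low pressure on the right).
Rotating 225° by 90° counterclockwise gives 135° — the wind blows toward the southeast.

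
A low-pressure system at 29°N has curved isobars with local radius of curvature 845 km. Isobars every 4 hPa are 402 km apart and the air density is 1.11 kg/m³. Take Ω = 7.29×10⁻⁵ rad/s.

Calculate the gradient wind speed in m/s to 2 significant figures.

11 m/s

Coriolis parameter at 29°N:
f = 2Ω sin φ = 2 × 7.29×10⁻⁵ × sin 29° = 7.07×10⁻⁵ s⁻¹
Pressure gradient: |∂P/∂n| = 400 Pa / 402000 m = 9.95×10⁻⁴ Pa/m
Geostrophic speed: V_g = |∂P/∂n|/(fρ) = 9.95×10⁻⁴/(7.07×10⁻⁵ × 1.11) = 12.7 m/s
Around a low, centrifugal force acts outward with Coriolis, so pressure-gradient force balances both:
(1/ρ)|∂P/∂n| = fV + V²/R  →  V² + fR·V − fR·V_g = 0
With fR = 7.07×10⁻⁵ × 845×10³ m = 59.7 m/s:
V = [−fR + √((fR)² + 4 fR V_g)]/2 = [−59.7 + √(59.7² + 4×59.7×12.7)]/2 = 10.7 m/s
Subgeostrophic (V < V_g = 12.7 m/s), as expected around a low.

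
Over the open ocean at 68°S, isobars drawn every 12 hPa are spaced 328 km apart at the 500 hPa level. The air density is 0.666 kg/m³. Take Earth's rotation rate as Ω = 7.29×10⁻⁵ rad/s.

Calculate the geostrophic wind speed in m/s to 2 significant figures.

41 m/s

Coriolis parameter at 68°S:
f = 2Ω sin φ = 2 × 7.29×10⁻⁵ × sin 68° = 1.35×10⁻⁴ s⁻¹
Pressure gradient: |∂P/∂n| = 1200 Pa / 328000 m = 3.66×10⁻³ Pa/m
Geostrophic balance (pressure-gradient force = Coriolis force):
V_g = (1/(fρ)) |∂P/∂n| = 3.66×10⁻³ / (1.35×10⁻⁴ × 0.666) = 40.6 m/s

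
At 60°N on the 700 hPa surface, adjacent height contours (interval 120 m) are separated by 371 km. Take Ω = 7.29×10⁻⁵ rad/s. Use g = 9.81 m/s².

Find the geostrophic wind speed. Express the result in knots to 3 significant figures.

Coriolis parameter at 60°N:
f = 2Ω sin φ = 2 × 7.29×10⁻⁵ × sin 60° = 1.26×10⁻⁴ s⁻¹
Height gradient: |∂Z/∂n| = 120 m / 371000 m = 3.23×10⁻⁴
On a pressure surface, geostrophic balance gives V_g = (g/f)|∂Z/∂n|:
V_g = 9.81 × 3.23×10⁻⁴ / 1.26×10⁻⁴ = 25.1 m/s
Converting: 25.1 m/s × 1.944 = 48.8 knots

48.8 knots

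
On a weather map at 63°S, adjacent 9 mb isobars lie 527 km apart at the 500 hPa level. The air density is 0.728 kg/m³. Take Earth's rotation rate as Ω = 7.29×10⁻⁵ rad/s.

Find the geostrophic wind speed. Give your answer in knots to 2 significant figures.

35 knots

Coriolis parameter at 63°S:
f = 2Ω sin φ = 2 × 7.29×10⁻⁵ × sin 63° = 1.30×10⁻⁴ s⁻¹
Pressure gradient: |∂P/∂n| = 900 Pa / 527000 m = 1.71×10⁻³ Pa/m
Geostrophic balance (pressure-gradient force = Coriolis force):
V_g = (1/(fρ)) |∂P/∂n| = 1.71×10⁻³ / (1.30×10⁻⁴ × 0.728) = 18.1 m/s
Converting: 18.1 m/s × 1.944 = 35 knots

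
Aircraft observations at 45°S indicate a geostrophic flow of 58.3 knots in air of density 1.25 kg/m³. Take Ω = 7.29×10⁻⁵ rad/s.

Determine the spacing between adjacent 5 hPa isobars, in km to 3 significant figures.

129 km

Coriolis parameter at 45°S:
f = 2Ω sin φ = 2 × 7.29×10⁻⁵ × sin 45° = 1.03×10⁻⁴ s⁻¹
Wind speed in SI: 58.3 knots = 30.0 m/s
Geostrophic balance rearranged: |∂P/∂n| = f ρ V_g
|∂P/∂n| = 1.03×10⁻⁴ × 1.25 × 30.0 = 3.87×10⁻³ Pa/m
Isobar spacing: Δn = ΔP/|∂P/∂n| = 500 Pa / 3.87×10⁻³ Pa/m = 129363 m ≈ 129 km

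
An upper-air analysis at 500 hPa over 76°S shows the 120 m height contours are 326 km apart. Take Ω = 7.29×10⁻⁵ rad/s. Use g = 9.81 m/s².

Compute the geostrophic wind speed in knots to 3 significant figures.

49.6 knots

Coriolis parameter at 76°S:
f = 2Ω sin φ = 2 × 7.29×10⁻⁵ × sin 76° = 1.41×10⁻⁴ s⁻¹
Height gradient: |∂Z/∂n| = 120 m / 326000 m = 3.68×10⁻⁴
On a pressure surface, geostrophic balance gives V_g = (g/f)|∂Z/∂n|:
V_g = 9.81 × 3.68×10⁻⁴ / 1.41×10⁻⁴ = 25.5 m/s
Converting: 25.5 m/s × 1.944 = 49.6 knots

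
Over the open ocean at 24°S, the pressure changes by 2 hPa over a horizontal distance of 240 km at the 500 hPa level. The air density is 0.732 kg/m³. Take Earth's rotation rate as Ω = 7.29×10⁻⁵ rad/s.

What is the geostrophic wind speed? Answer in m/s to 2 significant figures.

Coriolis parameter at 24°S:
f = 2Ω sin φ = 2 × 7.29×10⁻⁵ × sin 24° = 5.93×10⁻⁵ s⁻¹
Pressure gradient: |∂P/∂n| = 200 Pa / 240000 m = 8.33×10⁻⁴ Pa/m
Geostrophic balance (pressure-gradient force = Coriolis force):
V_g = (1/(fρ)) |∂P/∂n| = 8.33×10⁻⁴ / (5.93×10⁻⁵ × 0.732) = 19.2 m/s

19 m/s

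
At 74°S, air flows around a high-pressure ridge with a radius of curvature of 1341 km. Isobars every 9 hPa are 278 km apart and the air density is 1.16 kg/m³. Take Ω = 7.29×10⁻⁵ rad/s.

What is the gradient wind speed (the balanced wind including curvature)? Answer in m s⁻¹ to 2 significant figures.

23 m s⁻¹

Coriolis parameter at 74°S:
f = 2Ω sin φ = 2 × 7.29×10⁻⁵ × sin 74° = 1.40×10⁻⁴ s⁻¹
Pressure gradient: |∂P/∂n| = 900 Pa / 278000 m = 3.24×10⁻³ Pa/m
Geostrophic speed: V_g = |∂P/∂n|/(fρ) = 3.24×10⁻³/(1.40×10⁻⁴ × 1.16) = 19.9 m/s
Around a high, pressure-gradient force acts outward with centrifugal, so Coriolis balances both:
fV = (1/ρ)|∂P/∂n| + V²/R  →  V² − fR·V + fR·V_g = 0
With fR = 1.40×10⁻⁴ × 1341×10³ m = 188 m/s:
V = [fR − √((fR)² − 4 fR V_g)]/2 = [188 − √(188² − 4×188×19.9)]/2 = 22.6 m/s
Supergeostrophic (V > V_g = 19.9 m/s), as expected around a high.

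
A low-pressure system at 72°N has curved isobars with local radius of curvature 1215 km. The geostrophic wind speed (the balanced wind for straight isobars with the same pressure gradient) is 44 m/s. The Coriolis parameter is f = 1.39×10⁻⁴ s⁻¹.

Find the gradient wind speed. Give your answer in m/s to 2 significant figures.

Around a low, centrifugal force acts outward with Coriolis, so pressure-gradient force balances both:
(1/ρ)|∂P/∂n| = fV + V²/R  →  V² + fR·V − fR·V_g = 0
With fR = 1.39×10⁻⁴ × 1215×10³ m = 169 m/s:
V = [−fR + √((fR)² + 4 fR V_g)]/2 = [−169 + √(169² + 4×169×44)]/2 = 36.2 m/s
Subgeostrophic (V < V_g = 44 m/s), as expected around a low.

36 m/s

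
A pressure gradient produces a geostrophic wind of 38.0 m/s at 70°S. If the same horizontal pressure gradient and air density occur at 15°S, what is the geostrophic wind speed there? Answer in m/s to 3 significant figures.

138 m/s

With the same pressure gradient and density, V_g ∝ 1/f ∝ 1/sin φ.
V₂ = V₁ · sin φ₁ / sin φ₂ = 38.0 × sin 70° / sin 15°
V₂ = 38.0 × 0.9397/0.2588 = 138 m/s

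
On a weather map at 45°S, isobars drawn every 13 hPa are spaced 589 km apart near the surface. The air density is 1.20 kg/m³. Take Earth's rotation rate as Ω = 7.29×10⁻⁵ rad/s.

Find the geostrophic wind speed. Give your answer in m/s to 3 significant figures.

17.8 m/s

Coriolis parameter at 45°S:
f = 2Ω sin φ = 2 × 7.29×10⁻⁵ × sin 45° = 1.03×10⁻⁴ s⁻¹
Pressure gradient: |∂P/∂n| = 1300 Pa / 589000 m = 2.21×10⁻³ Pa/m
Geostrophic balance (pressure-gradient force = Coriolis force):
V_g = (1/(fρ)) |∂P/∂n| = 2.21×10⁻³ / (1.03×10⁻⁴ × 1.20) = 17.8 m/s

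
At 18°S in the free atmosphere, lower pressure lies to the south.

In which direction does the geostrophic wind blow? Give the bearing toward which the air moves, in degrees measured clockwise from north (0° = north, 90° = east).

The pressure-gradient force points toward the south (bearing 180°).
Geostrophic balance: in the Southern Hemisphere the Coriolis force deflects motion to the left, so the geostrophic wind blows 90° to the left of the pressure-gradient force (low pressure on the right).
Rotating 180° by 90° counterclockwise gives 090° — the wind blows toward the east.

090°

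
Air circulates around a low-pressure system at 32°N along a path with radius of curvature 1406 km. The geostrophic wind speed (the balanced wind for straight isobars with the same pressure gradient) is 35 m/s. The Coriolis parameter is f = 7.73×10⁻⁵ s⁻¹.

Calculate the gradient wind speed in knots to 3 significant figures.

54.2 knots

Around a low, centrifugal force acts outward with Coriolis, so pressure-gradient force balances both:
(1/ρ)|∂P/∂n| = fV + V²/R  →  V² + fR·V − fR·V_g = 0
With fR = 7.73×10⁻⁵ × 1406×10³ m = 109 m/s:
V = [−fR + √((fR)² + 4 fR V_g)]/2 = [−109 + √(109² + 4×109×35)]/2 = 27.9 m/s
Subgeostrophic (V < V_g = 35 m/s), as expected around a low.
Converting: 27.9 m/s × 1.944 = 54.2 knots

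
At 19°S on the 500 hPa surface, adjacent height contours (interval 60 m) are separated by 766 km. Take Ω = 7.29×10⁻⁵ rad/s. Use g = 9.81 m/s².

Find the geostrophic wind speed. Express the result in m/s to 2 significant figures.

16 m/s

Coriolis parameter at 19°S:
f = 2Ω sin φ = 2 × 7.29×10⁻⁵ × sin 19° = 4.75×10⁻⁵ s⁻¹
Height gradient: |∂Z/∂n| = 60 m / 766000 m = 7.83×10⁻⁵
On a pressure surface, geostrophic balance gives V_g = (g/f)|∂Z/∂n|:
V_g = 9.81 × 7.83×10⁻⁵ / 4.75×10⁻⁵ = 16.2 m/s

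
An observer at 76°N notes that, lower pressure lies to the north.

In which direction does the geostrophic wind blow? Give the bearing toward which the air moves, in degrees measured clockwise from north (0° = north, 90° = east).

090°

The pressure-gradient force points toward the north (bearing 000°).
Geostrophic balance: in the Northern Hemisphere the Coriolis force deflects motion to the right, so the geostrophic wind blows 90° to the right of the pressure-gradient force (low pressure on the left).
Rotating 000° by 90° clockwise gives 090° — the wind blows toward the east.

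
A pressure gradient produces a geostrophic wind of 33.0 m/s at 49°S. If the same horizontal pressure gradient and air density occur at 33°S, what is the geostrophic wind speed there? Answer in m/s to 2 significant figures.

46 m/s

With the same pressure gradient and density, V_g ∝ 1/f ∝ 1/sin φ.
V₂ = V₁ · sin φ₁ / sin φ₂ = 33.0 × sin 49° / sin 33°
V₂ = 33.0 × 0.7547/0.5446 = 46 m/s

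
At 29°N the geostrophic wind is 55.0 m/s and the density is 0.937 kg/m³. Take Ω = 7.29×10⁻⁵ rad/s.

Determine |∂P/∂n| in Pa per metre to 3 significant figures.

3.64×10⁻³ Pa/m

Coriolis parameter at 29°N:
f = 2Ω sin φ = 2 × 7.29×10⁻⁵ × sin 29° = 7.07×10⁻⁵ s⁻¹
Geostrophic balance rearranged: |∂P/∂n| = f ρ V_g
|∂P/∂n| = 7.07×10⁻⁵ × 0.937 × 55.0 = 3.64×10⁻³ Pa/m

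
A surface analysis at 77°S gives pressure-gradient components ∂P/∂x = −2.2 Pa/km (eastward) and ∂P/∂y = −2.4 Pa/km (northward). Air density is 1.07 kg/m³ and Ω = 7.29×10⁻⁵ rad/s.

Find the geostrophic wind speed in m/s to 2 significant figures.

Coriolis parameter at 77°S:
f = 2Ω sin φ = 2 × 7.29×10⁻⁵ × sin 77° = 1.42×10⁻⁴ s⁻¹
In the Southern Hemisphere f is negative: f = −1.42×10⁻⁴ s⁻¹.
Component geostrophic relations (x east, y north):
u_g = −(1/(fρ)) ∂P/∂y,  v_g = (1/(fρ)) ∂P/∂x
u_g = −(−2.4×10⁻³)/(−1.42×10⁻⁴ × 1.07) = −15.8 m/s;  v_g = (−2.2×10⁻³)/(−1.42×10⁻⁴ × 1.07) = 14.5 m/s
|V_g| = √(u_g² + v_g²) = 21.4 m/s

21 m/s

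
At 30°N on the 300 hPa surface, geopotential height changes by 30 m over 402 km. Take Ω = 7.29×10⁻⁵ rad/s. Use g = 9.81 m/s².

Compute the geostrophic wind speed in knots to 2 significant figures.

Coriolis parameter at 30°N:
f = 2Ω sin φ = 2 × 7.29×10⁻⁵ × sin 30° = 7.29×10⁻⁵ s⁻¹
Height gradient: |∂Z/∂n| = 30 m / 402000 m = 7.46×10⁻⁵
On a pressure surface, geostrophic balance gives V_g = (g/f)|∂Z/∂n|:
V_g = 9.81 × 7.46×10⁻⁵ / 7.29×10⁻⁵ = 10.0 m/s
Converting: 10.0 m/s × 1.944 = 20 knots

20 knots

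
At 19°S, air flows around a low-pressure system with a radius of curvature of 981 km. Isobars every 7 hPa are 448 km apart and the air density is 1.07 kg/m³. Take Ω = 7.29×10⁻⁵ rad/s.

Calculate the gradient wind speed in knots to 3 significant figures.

41.1 knots

Coriolis parameter at 19°S:
f = 2Ω sin φ = 2 × 7.29×10⁻⁵ × sin 19° = 4.75×10⁻⁵ s⁻¹
Pressure gradient: |∂P/∂n| = 700 Pa / 448000 m = 1.56×10⁻³ Pa/m
Geostrophic speed: V_g = |∂P/∂n|/(fρ) = 1.56×10⁻³/(4.75×10⁻⁵ × 1.07) = 30.8 m/s
Around a low, centrifugal force acts outward with Coriolis, so pressure-gradient force balances both:
(1/ρ)|∂P/∂n| = fV + V²/R  →  V² + fR·V − fR·V_g = 0
With fR = 4.75×10⁻⁵ × 981×10³ m = 46.6 m/s:
V = [−fR + √((fR)² + 4 fR V_g)]/2 = [−46.6 + √(46.6² + 4×46.6×30.8)]/2 = 21.2 m/s
Subgeostrophic (V < V_g = 30.8 m/s), as expected around a low.
Converting: 21.2 m/s × 1.944 = 41.1 knots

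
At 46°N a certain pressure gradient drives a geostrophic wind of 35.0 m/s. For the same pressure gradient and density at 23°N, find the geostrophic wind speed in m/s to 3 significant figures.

64.4 m/s

With the same pressure gradient and density, V_g ∝ 1/f ∝ 1/sin φ.
V₂ = V₁ · sin φ₁ / sin φ₂ = 35.0 × sin 46° / sin 23°
V₂ = 35.0 × 0.7193/0.3907 = 64.4 m/s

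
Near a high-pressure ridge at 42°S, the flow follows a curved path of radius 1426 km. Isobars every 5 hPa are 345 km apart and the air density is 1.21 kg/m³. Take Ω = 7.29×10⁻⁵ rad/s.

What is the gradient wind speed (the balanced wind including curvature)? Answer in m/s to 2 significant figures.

Coriolis parameter at 42°S:
f = 2Ω sin φ = 2 × 7.29×10⁻⁵ × sin 42° = 9.76×10⁻⁵ s⁻¹
Pressure gradient: |∂P/∂n| = 500 Pa / 345000 m = 1.45×10⁻³ Pa/m
Geostrophic speed: V_g = |∂P/∂n|/(fρ) = 1.45×10⁻³/(9.76×10⁻⁵ × 1.21) = 12.3 m/s
Around a high, pressure-gradient force acts outward with centrifugal, so Coriolis balances both:
fV = (1/ρ)|∂P/∂n| + V²/R  →  V² − fR·V + fR·V_g = 0
With fR = 9.76×10⁻⁵ × 1426×10³ m = 139 m/s:
V = [fR − √((fR)² − 4 fR V_g)]/2 = [139 − √(139² − 4×139×12.3)]/2 = 13.6 m/s
Supergeostrophic (V > V_g = 12.3 m/s), as expected around a high.

14 m/s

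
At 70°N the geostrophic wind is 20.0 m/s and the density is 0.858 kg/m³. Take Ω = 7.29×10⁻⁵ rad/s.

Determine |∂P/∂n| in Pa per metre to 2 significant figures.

Coriolis parameter at 70°N:
f = 2Ω sin φ = 2 × 7.29×10⁻⁵ × sin 70° = 1.37×10⁻⁴ s⁻¹
Geostrophic balance rearranged: |∂P/∂n| = f ρ V_g
|∂P/∂n| = 1.37×10⁻⁴ × 0.858 × 20.0 = 2.35×10⁻³ Pa/m

2.4×10⁻³ Pa/m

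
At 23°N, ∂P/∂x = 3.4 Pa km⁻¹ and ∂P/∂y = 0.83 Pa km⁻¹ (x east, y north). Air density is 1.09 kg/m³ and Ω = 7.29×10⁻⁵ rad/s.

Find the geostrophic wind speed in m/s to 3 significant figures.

56.4 m/s

Coriolis parameter at 23°N:
f = 2Ω sin φ = 2 × 7.29×10⁻⁵ × sin 23° = 5.70×10⁻⁵ s⁻¹
Component geostrophic relations (x east, y north):
u_g = −(1/(fρ)) ∂P/∂y,  v_g = (1/(fρ)) ∂P/∂x
u_g = −(0.83×10⁻³)/(5.70×10⁻⁵ × 1.09) = −13.4 m/s;  v_g = (3.4×10⁻³)/(5.70×10⁻⁵ × 1.09) = 54.8 m/s
|V_g| = √(u_g² + v_g²) = 56.4 m/s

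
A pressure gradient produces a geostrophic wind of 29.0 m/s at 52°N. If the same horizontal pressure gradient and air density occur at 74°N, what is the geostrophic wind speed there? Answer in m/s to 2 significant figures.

With the same pressure gradient and density, V_g ∝ 1/f ∝ 1/sin φ.
V₂ = V₁ · sin φ₁ / sin φ₂ = 29.0 × sin 52° / sin 74°
V₂ = 29.0 × 0.7880/0.9613 = 24 m/s

24 m/s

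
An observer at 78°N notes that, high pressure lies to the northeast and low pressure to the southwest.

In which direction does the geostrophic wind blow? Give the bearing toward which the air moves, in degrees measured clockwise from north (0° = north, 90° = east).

315°

The pressure-gradient force points toward the southwest (bearing 225°).
Geostrophic balance: in the Northern Hemisphere the Coriolis force deflects motion to the right, so the geostrophic wind blows 90° to the right of the pressure-gradient force (low pressure on the left).
Rotating 225° by 90° clockwise gives 315° — the wind blows toward the northwest.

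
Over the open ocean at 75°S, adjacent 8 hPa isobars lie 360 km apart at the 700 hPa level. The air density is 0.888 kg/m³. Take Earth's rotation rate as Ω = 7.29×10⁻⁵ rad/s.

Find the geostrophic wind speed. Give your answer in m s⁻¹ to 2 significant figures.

18 m s⁻¹

Coriolis parameter at 75°S:
f = 2Ω sin φ = 2 × 7.29×10⁻⁵ × sin 75° = 1.41×10⁻⁴ s⁻¹
Pressure gradient: |∂P/∂n| = 800 Pa / 360000 m = 2.22×10⁻³ Pa/m
Geostrophic balance (pressure-gradient force = Coriolis force):
V_g = (1/(fρ)) |∂P/∂n| = 2.22×10⁻³ / (1.41×10⁻⁴ × 0.888) = 17.8 m/s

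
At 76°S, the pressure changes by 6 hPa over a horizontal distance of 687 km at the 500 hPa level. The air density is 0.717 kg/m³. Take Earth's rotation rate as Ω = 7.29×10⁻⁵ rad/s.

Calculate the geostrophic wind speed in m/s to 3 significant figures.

Coriolis parameter at 76°S:
f = 2Ω sin φ = 2 × 7.29×10⁻⁵ × sin 76° = 1.41×10⁻⁴ s⁻¹
Pressure gradient: |∂P/∂n| = 600 Pa / 687000 m = 8.73×10⁻⁴ Pa/m
Geostrophic balance (pressure-gradient force = Coriolis force):
V_g = (1/(fρ)) |∂P/∂n| = 8.73×10⁻⁴ / (1.41×10⁻⁴ × 0.717) = 8.61 m/s

8.61 m/s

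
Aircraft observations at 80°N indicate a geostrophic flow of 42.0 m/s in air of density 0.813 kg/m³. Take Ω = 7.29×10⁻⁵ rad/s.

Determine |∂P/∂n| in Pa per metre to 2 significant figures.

4.9×10⁻³ Pa/m

Coriolis parameter at 80°N:
f = 2Ω sin φ = 2 × 7.29×10⁻⁵ × sin 80° = 1.44×10⁻⁴ s⁻¹
Geostrophic balance rearranged: |∂P/∂n| = f ρ V_g
|∂P/∂n| = 1.44×10⁻⁴ × 0.813 × 42.0 = 4.90×10⁻³ Pa/m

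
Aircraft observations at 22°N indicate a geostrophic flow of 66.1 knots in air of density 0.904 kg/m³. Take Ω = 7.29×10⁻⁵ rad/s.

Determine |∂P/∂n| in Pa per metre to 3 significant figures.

1.68×10⁻³ Pa/m

Coriolis parameter at 22°N:
f = 2Ω sin φ = 2 × 7.29×10⁻⁵ × sin 22° = 5.46×10⁻⁵ s⁻¹
Wind speed in SI: 66.1 knots = 34.0 m/s
Geostrophic balance rearranged: |∂P/∂n| = f ρ V_g
|∂P/∂n| = 5.46×10⁻⁵ × 0.904 × 34.0 = 1.68×10⁻³ Pa/m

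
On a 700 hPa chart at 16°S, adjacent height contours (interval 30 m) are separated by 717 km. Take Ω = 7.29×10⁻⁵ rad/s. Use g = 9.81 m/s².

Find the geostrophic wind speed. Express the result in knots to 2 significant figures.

20 knots

Coriolis parameter at 16°S:
f = 2Ω sin φ = 2 × 7.29×10⁻⁵ × sin 16° = 4.02×10⁻⁵ s⁻¹
Height gradient: |∂Z/∂n| = 30 m / 717000 m = 4.18×10⁻⁵
On a pressure surface, geostrophic balance gives V_g = (g/f)|∂Z/∂n|:
V_g = 9.81 × 4.18×10⁻⁵ / 4.02×10⁻⁵ = 10.2 m/s
Converting: 10.2 m/s × 1.944 = 20 knots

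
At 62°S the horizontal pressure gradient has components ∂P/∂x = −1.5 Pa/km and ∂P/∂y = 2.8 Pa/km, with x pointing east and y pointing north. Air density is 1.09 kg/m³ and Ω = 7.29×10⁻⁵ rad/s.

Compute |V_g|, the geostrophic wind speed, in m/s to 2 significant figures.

23 m/s

Coriolis parameter at 62°S:
f = 2Ω sin φ = 2 × 7.29×10⁻⁵ × sin 62° = 1.29×10⁻⁴ s⁻¹
In the Southern Hemisphere f is negative: f = −1.29×10⁻⁴ s⁻¹.
Component geostrophic relations (x east, y north):
u_g = −(1/(fρ)) ∂P/∂y,  v_g = (1/(fρ)) ∂P/∂x
u_g = −(2.8×10⁻³)/(−1.29×10⁻⁴ × 1.09) = 20.0 m/s;  v_g = (−1.5×10⁻³)/(−1.29×10⁻⁴ × 1.09) = 10.7 m/s
|V_g| = √(u_g² + v_g²) = 22.6 m/s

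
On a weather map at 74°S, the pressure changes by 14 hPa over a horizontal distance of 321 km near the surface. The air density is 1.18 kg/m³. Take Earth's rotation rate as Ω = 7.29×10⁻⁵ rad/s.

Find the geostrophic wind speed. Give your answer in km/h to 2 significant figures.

Coriolis parameter at 74°S:
f = 2Ω sin φ = 2 × 7.29×10⁻⁵ × sin 74° = 1.40×10⁻⁴ s⁻¹
Pressure gradient: |∂P/∂n| = 1400 Pa / 321000 m = 4.36×10⁻³ Pa/m
Geostrophic balance (pressure-gradient force = Coriolis force):
V_g = (1/(fρ)) |∂P/∂n| = 4.36×10⁻³ / (1.40×10⁻⁴ × 1.18) = 26.4 m/s
Converting: 26.4 m/s × 3.6 = 95 km/h

95 km/h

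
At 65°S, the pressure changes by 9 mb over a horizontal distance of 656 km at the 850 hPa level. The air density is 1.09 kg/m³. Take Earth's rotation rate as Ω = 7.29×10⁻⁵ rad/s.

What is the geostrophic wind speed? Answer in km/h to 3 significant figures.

Coriolis parameter at 65°S:
f = 2Ω sin φ = 2 × 7.29×10⁻⁵ × sin 65° = 1.32×10⁻⁴ s⁻¹
Pressure gradient: |∂P/∂n| = 900 Pa / 656000 m = 1.37×10⁻³ Pa/m
Geostrophic balance (pressure-gradient force = Coriolis force):
V_g = (1/(fρ)) |∂P/∂n| = 1.37×10⁻³ / (1.32×10⁻⁴ × 1.09) = 9.53 m/s
Converting: 9.53 m/s × 3.6 = 34.3 km/h

34.3 km/h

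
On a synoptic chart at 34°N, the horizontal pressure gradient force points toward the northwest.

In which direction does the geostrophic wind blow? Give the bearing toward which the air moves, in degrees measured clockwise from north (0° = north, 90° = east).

045°

The pressure-gradient force points toward the northwest (bearing 315°).
Geostrophic balance: in the Northern Hemisphere the Coriolis force deflects motion to the right, so the geostrophic wind blows 90° to the right of the pressure-gradient force (low pressure on the left).
Rotating 315° by 90° clockwise gives 045° — the wind blows toward the northeast.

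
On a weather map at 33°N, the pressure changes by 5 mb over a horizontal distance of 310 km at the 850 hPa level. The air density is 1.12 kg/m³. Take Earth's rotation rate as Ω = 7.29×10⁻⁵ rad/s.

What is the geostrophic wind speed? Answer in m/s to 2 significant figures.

Coriolis parameter at 33°N:
f = 2Ω sin φ = 2 × 7.29×10⁻⁵ × sin 33° = 7.94×10⁻⁵ s⁻¹
Pressure gradient: |∂P/∂n| = 500 Pa / 310000 m = 1.61×10⁻³ Pa/m
Geostrophic balance (pressure-gradient force = Coriolis force):
V_g = (1/(fρ)) |∂P/∂n| = 1.61×10⁻³ / (7.94×10⁻⁵ × 1.12) = 18.1 m/s

18 m/s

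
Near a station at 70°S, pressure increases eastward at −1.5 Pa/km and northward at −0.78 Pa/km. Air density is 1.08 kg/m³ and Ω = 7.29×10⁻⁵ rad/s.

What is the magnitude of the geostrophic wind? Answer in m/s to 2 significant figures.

11 m/s

Coriolis parameter at 70°S:
f = 2Ω sin φ = 2 × 7.29×10⁻⁵ × sin 70° = 1.37×10⁻⁴ s⁻¹
In the Southern Hemisphere f is negative: f = −1.37×10⁻⁴ s⁻¹.
Component geostrophic relations (x east, y north):
u_g = −(1/(fρ)) ∂P/∂y,  v_g = (1/(fρ)) ∂P/∂x
u_g = −(−0.78×10⁻³)/(−1.37×10⁻⁴ × 1.08) = −5.27 m/s;  v_g = (−1.5×10⁻³)/(−1.37×10⁻⁴ × 1.08) = 10.1 m/s
|V_g| = √(u_g² + v_g²) = 11.4 m/s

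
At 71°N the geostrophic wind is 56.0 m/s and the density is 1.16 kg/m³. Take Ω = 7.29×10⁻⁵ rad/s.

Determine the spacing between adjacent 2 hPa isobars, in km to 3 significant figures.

22.3 km

Coriolis parameter at 71°N:
f = 2Ω sin φ = 2 × 7.29×10⁻⁵ × sin 71° = 1.38×10⁻⁴ s⁻¹
Geostrophic balance rearranged: |∂P/∂n| = f ρ V_g
|∂P/∂n| = 1.38×10⁻⁴ × 1.16 × 56.0 = 8.96×10⁻³ Pa/m
Isobar spacing: Δn = ΔP/|∂P/∂n| = 200 Pa / 8.96×10⁻³ Pa/m = 22333 m ≈ 22.3 km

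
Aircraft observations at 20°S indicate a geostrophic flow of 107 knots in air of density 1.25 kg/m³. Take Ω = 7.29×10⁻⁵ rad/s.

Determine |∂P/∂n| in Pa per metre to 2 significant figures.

Coriolis parameter at 20°S:
f = 2Ω sin φ = 2 × 7.29×10⁻⁵ × sin 20° = 4.99×10⁻⁵ s⁻¹
Wind speed in SI: 107 knots = 55.0 m/s
Geostrophic balance rearranged: |∂P/∂n| = f ρ V_g
|∂P/∂n| = 4.99×10⁻⁵ × 1.25 × 55.0 = 3.43×10⁻³ Pa/m

3.4×10⁻³ Pa/m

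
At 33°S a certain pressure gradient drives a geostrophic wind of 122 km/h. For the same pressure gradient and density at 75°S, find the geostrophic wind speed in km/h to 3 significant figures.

68.8 km/h

With the same pressure gradient and density, V_g ∝ 1/f ∝ 1/sin φ.
V₂ = V₁ · sin φ₁ / sin φ₂ = 122 × sin 33° / sin 75°
V₂ = 122 × 0.5446/0.9659 = 68.8 km/h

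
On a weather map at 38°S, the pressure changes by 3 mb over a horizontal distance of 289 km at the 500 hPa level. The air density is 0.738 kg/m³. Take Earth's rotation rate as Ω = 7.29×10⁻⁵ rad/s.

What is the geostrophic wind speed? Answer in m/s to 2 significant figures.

16 m/s

Coriolis parameter at 38°S:
f = 2Ω sin φ = 2 × 7.29×10⁻⁵ × sin 38° = 8.98×10⁻⁵ s⁻¹
Pressure gradient: |∂P/∂n| = 300 Pa / 289000 m = 1.04×10⁻³ Pa/m
Geostrophic balance (pressure-gradient force = Coriolis force):
V_g = (1/(fρ)) |∂P/∂n| = 1.04×10⁻³ / (8.98×10⁻⁵ × 0.738) = 15.7 m/s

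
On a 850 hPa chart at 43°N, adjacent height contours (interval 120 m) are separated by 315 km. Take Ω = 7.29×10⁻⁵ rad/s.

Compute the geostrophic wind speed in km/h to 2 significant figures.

Coriolis parameter at 43°N:
f = 2Ω sin φ = 2 × 7.29×10⁻⁵ × sin 43° = 9.94×10⁻⁵ s⁻¹
Height gradient: |∂Z/∂n| = 120 m / 315000 m = 3.81×10⁻⁴
On a pressure surface, geostrophic balance gives V_g = (g/f)|∂Z/∂n|:
V_g = 9.81 × 3.81×10⁻⁴ / 9.94×10⁻⁵ = 37.6 m/s
Converting: 37.6 m/s × 3.6 = 140 km/h

140 km/h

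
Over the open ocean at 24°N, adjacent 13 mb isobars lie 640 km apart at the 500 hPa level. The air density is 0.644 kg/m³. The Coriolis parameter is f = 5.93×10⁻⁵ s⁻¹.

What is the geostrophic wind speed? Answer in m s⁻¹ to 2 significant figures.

Pressure gradient: |∂P/∂n| = 1300 Pa / 640000 m = 2.03×10⁻³ Pa/m
Geostrophic balance (pressure-gradient force = Coriolis force):
V_g = (1/(fρ)) |∂P/∂n| = 2.03×10⁻³ / (5.93×10⁻⁵ × 0.644) = 53.2 m/s

53 m s⁻¹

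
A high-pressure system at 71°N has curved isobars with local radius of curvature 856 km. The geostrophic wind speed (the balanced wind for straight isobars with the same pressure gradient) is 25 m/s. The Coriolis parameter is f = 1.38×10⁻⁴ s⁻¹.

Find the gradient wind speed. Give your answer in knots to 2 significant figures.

Around a high, pressure-gradient force acts outward with centrifugal, so Coriolis balances both:
fV = (1/ρ)|∂P/∂n| + V²/R  →  V² − fR·V + fR·V_g = 0
With fR = 1.38×10⁻⁴ × 856×10³ m = 118 m/s:
V = [fR − √((fR)² − 4 fR V_g)]/2 = [118 − √(118² − 4×118×25)]/2 = 35.9 m/s
Supergeostrophic (V > V_g = 25 m/s), as expected around a high.
Converting: 35.9 m/s × 1.944 = 70 knots

70 knots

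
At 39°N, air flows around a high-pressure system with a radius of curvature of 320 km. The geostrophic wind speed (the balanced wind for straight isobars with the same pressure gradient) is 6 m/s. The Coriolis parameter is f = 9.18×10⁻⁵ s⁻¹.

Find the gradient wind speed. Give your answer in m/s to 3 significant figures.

8.40 m/s

Around a high, pressure-gradient force acts outward with centrifugal, so Coriolis balances both:
fV = (1/ρ)|∂P/∂n| + V²/R  →  V² − fR·V + fR·V_g = 0
With fR = 9.18×10⁻⁵ × 320×10³ m = 29.4 m/s:
V = [fR − √((fR)² − 4 fR V_g)]/2 = [29.4 − √(29.4² − 4×29.4×6)]/2 = 8.4 m/s
Supergeostrophic (V > V_g = 6 m/s), as expected around a high.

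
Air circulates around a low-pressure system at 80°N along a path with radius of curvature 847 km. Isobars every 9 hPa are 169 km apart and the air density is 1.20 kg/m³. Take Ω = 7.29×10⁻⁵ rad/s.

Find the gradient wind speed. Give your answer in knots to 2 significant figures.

Coriolis parameter at 80°N:
f = 2Ω sin φ = 2 × 7.29×10⁻⁵ × sin 80° = 1.44×10⁻⁴ s⁻¹
Pressure gradient: |∂P/∂n| = 900 Pa / 169000 m = 5.33×10⁻³ Pa/m
Geostrophic speed: V_g = |∂P/∂n|/(fρ) = 5.33×10⁻³/(1.44×10⁻⁴ × 1.20) = 30.9 m/s
Around a low, centrifugal force acts outward with Coriolis, so pressure-gradient force balances both:
(1/ρ)|∂P/∂n| = fV + V²/R  →  V² + fR·V − fR·V_g = 0
With fR = 1.44×10⁻⁴ × 847×10³ m = 122 m/s:
V = [−fR + √((fR)² + 4 fR V_g)]/2 = [−122 + √(122² + 4×122×30.9)]/2 = 25.5 m/s
Subgeostrophic (V < V_g = 30.9 m/s), as expected around a low.
Converting: 25.5 m/s × 1.944 = 50 knots

50 knots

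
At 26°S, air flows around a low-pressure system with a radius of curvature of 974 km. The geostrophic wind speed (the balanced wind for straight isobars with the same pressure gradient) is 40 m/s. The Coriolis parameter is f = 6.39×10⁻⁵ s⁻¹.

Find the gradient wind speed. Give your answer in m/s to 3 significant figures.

Around a low, centrifugal force acts outward with Coriolis, so pressure-gradient force balances both:
(1/ρ)|∂P/∂n| = fV + V²/R  →  V² + fR·V − fR·V_g = 0
With fR = 6.39×10⁻⁵ × 974×10³ m = 62.2 m/s:
V = [−fR + √((fR)² + 4 fR V_g)]/2 = [−62.2 + √(62.2² + 4×62.2×40)]/2 = 27.7 m/s
Subgeostrophic (V < V_g = 40 m/s), as expected around a low.

27.7 m/s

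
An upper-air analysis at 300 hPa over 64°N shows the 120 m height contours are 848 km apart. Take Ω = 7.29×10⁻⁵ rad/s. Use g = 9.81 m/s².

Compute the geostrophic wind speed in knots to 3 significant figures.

Coriolis parameter at 64°N:
f = 2Ω sin φ = 2 × 7.29×10⁻⁵ × sin 64° = 1.31×10⁻⁴ s⁻¹
Height gradient: |∂Z/∂n| = 120 m / 848000 m = 1.42×10⁻⁴
On a pressure surface, geostrophic balance gives V_g = (g/f)|∂Z/∂n|:
V_g = 9.81 × 1.42×10⁻⁴ / 1.31×10⁻⁴ = 10.6 m/s
Converting: 10.6 m/s × 1.944 = 20.6 knots

20.6 knots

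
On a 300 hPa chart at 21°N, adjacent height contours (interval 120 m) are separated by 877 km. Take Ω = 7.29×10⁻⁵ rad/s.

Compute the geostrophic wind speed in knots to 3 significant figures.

Coriolis parameter at 21°N:
f = 2Ω sin φ = 2 × 7.29×10⁻⁵ × sin 21° = 5.23×10⁻⁵ s⁻¹
Height gradient: |∂Z/∂n| = 120 m / 877000 m = 1.37×10⁻⁴
On a pressure surface, geostrophic balance gives V_g = (g/f)|∂Z/∂n|:
V_g = 9.81 × 1.37×10⁻⁴ / 5.23×10⁻⁵ = 25.7 m/s
Converting: 25.7 m/s × 1.944 = 49.9 knots

49.9 knots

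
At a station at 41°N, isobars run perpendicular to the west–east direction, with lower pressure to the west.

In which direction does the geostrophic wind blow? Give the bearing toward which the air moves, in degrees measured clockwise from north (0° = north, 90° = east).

000°

The pressure-gradient force points toward the west (bearing 270°).
Geostrophic balance: in the Northern Hemisphere the Coriolis force deflects motion to the right, so the geostrophic wind blows 90° to the right of the pressure-gradient force (low pressure on the left).
Rotating 270° by 90° clockwise gives 000° — the wind blows toward the north.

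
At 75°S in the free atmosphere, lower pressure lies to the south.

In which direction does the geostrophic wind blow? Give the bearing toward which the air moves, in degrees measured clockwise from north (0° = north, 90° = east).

The pressure-gradient force points toward the south (bearing 180°).
Geostrophic balance: in the Southern Hemisphere the Coriolis force deflects motion to the left, so the geostrophic wind blows 90° to the left of the pressure-gradient force (low pressure on the right).
Rotating 180° by 90° counterclockwise gives 090° — the wind blows toward the east.

090°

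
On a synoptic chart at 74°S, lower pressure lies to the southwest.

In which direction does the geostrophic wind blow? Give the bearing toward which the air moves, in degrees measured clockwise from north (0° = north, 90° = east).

135°

The pressure-gradient force points toward the southwest (bearing 225°).
Geostrophic balance: in the Southern Hemisphere the Coriolis force deflects motion to the left, so the geostrophic wind blows 90° to the left of the pressure-gradient force (low pressure on the right).
Rotating 225° by 90° counterclockwise gives 135° — the wind blows toward the southeast.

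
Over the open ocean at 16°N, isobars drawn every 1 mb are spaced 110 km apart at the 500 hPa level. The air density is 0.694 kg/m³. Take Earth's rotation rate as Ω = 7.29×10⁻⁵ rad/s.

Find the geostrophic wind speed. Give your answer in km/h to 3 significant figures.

117 km/h

Coriolis parameter at 16°N:
f = 2Ω sin φ = 2 × 7.29×10⁻⁵ × sin 16° = 4.02×10⁻⁵ s⁻¹
Pressure gradient: |∂P/∂n| = 100 Pa / 110000 m = 9.09×10⁻⁴ Pa/m
Geostrophic balance (pressure-gradient force = Coriolis force):
V_g = (1/(fρ)) |∂P/∂n| = 9.09×10⁻⁴ / (4.02×10⁻⁵ × 0.694) = 32.6 m/s
Converting: 32.6 m/s × 3.6 = 117 km/h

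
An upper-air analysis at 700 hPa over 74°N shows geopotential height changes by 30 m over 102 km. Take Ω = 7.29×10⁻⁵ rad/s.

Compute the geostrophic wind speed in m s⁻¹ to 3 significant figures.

20.6 m s⁻¹

Coriolis parameter at 74°N:
f = 2Ω sin φ = 2 × 7.29×10⁻⁵ × sin 74° = 1.40×10⁻⁴ s⁻¹
Height gradient: |∂Z/∂n| = 30 m / 102000 m = 2.94×10⁻⁴
On a pressure surface, geostrophic balance gives V_g = (g/f)|∂Z/∂n|:
V_g = 9.81 × 2.94×10⁻⁴ / 1.40×10⁻⁴ = 20.6 m/s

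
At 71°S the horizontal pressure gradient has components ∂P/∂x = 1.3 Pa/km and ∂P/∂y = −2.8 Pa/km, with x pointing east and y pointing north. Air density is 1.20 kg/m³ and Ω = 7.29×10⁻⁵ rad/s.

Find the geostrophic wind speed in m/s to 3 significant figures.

18.7 m/s

Coriolis parameter at 71°S:
f = 2Ω sin φ = 2 × 7.29×10⁻⁵ × sin 71° = 1.38×10⁻⁴ s⁻¹
In the Southern Hemisphere f is negative: f = −1.38×10⁻⁴ s⁻¹.
Component geostrophic relations (x east, y north):
u_g = −(1/(fρ)) ∂P/∂y,  v_g = (1/(fρ)) ∂P/∂x
u_g = −(−2.8×10⁻³)/(−1.38×10⁻⁴ × 1.20) = −16.9 m/s;  v_g = (1.3×10⁻³)/(−1.38×10⁻⁴ × 1.20) = −7.86 m/s
|V_g| = √(u_g² + v_g²) = 18.7 m/s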